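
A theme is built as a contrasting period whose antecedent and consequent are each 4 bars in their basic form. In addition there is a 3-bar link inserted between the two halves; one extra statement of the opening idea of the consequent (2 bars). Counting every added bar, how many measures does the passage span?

Basic contrasting period: 4 + 4 = 8 bars.
8 (basic form) + 3 (link) + 2 (extra statement) = 13.

13 measures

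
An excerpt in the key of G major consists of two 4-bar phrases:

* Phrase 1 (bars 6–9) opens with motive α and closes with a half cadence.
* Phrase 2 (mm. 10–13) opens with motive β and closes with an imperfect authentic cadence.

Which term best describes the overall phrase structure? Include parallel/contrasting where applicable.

Phrase 1 ends with a half cadence (weaker) and phrase 2 with an imperfect authentic cadence (stronger): antecedent + consequent = a period.
The two phrases open with different material (α / β), so the period is contrasting.

contrasting period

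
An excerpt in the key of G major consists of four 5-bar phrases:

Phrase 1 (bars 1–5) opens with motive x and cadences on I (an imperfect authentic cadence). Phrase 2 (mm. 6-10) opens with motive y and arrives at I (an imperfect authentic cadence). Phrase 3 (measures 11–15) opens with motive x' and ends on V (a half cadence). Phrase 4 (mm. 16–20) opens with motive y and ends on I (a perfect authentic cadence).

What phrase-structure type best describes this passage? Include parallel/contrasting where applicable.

Four phrases in two halves: the first half (mm. 1–10) ends with an imperfect authentic cadence, the second (measures 11-20) with a perfect authentic cadence — a large antecedent–consequent pair, i.e. a double period.
Phrase 3 begins with the same material as phrase 1, making it parallel.

parallel double period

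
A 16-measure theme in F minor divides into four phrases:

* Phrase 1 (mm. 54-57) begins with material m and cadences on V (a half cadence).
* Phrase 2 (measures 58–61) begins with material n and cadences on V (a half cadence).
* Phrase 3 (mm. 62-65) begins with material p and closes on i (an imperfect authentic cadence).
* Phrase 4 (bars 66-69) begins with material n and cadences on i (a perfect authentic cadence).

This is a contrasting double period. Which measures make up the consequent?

In a double period the first pair of phrases (ending half cadence) is the large antecedent and the second pair (ending perfect authentic cadence) is the large consequent; the consequent is measures 62–69.

measures 62–69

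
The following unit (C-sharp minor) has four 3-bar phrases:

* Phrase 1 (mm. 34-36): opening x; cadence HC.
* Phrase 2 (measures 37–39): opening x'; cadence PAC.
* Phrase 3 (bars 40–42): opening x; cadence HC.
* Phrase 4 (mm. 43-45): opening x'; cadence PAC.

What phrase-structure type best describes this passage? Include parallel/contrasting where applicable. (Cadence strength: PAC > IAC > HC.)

The cadence pattern HC–PAC–HC–PAC is weak–strong twice, and phrases 3–4 restate phrases 1–2: a period heard twice, not a double period (which would end weakly at phrase 2).

repeated period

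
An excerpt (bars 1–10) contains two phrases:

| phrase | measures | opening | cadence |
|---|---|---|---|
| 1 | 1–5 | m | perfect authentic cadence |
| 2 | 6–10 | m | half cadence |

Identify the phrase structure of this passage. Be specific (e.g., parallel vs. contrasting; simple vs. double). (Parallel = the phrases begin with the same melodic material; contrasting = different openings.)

The second phrase closes with a half cadence, which is not stronger than the first phrase's perfect authentic cadence; without a weak→strong cadential pair there is no antecedent–consequent relationship, so this is a phrase group rather than a period.

phrase group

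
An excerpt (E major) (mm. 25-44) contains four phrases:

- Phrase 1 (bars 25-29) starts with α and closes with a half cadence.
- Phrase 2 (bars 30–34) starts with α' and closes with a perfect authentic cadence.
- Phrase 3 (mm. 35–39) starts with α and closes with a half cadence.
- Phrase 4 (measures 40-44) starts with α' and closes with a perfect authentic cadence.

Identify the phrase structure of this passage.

repeated period

The cadence pattern HC–PAC–HC–PAC is weak–strong twice, and phrases 3–4 restate phrases 1–2: a period heard twice, not a double period (which would end weakly at phrase 2).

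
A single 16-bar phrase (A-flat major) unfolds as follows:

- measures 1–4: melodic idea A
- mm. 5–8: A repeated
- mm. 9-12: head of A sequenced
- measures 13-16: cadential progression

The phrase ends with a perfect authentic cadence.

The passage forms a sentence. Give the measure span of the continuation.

After the presentation (measures 1–8), the continuation covers the fragmentation through the cadence: bars 9–16.

measures 9–16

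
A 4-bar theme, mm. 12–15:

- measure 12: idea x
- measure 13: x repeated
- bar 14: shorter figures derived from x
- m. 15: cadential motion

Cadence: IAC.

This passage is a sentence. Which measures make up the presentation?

The presentation of a sentence is the basic idea (measure 12) plus its repetition (m. 13); the presentation is therefore bars 12–13.

measures 12–13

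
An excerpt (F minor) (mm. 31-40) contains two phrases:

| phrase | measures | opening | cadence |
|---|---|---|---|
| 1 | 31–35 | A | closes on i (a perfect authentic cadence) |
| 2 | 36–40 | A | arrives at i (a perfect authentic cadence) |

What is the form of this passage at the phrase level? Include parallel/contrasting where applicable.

repeated phrase

Both phrases have the same opening (A) and the same cadence (perfect authentic cadence): the second is a restatement, not a consequent, so this is a repeated phrase rather than a period.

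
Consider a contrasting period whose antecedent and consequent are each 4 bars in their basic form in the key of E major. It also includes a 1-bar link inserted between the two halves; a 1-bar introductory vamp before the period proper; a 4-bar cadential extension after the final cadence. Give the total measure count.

14 measures

Basic contrasting period: 4 + 4 = 8 bars.
8 (basic form) + 1 (link) + 1 (introduction) + 4 (cadential extension) = 14.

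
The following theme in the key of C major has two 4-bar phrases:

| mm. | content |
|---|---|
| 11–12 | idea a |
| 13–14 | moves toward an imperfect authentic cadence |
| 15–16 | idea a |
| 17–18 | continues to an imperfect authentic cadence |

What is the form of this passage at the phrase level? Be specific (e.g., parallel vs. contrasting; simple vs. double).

Both phrases have the same opening (a) and the same cadence (imperfect authentic cadence): the second is a restatement, not a consequent, so this is a repeated phrase rather than a period.

repeated phrase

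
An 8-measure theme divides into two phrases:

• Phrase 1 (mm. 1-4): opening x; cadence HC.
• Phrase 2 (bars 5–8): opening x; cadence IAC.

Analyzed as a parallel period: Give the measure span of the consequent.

measures 5–8

The antecedent is the phrase ending with the weaker cadence (half cadence, phrase 1) and the consequent the one ending more conclusively (imperfect authentic cadence, phrase 2); the consequent is mm. 5–8.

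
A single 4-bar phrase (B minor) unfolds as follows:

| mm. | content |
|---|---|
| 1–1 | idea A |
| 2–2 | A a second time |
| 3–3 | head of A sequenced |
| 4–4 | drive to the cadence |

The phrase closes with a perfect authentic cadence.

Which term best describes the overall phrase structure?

sentence

Basic idea (m. 1) + its repetition (bar 2) form the presentation; fragmentation and cadence (bars 3–4) form the continuation — the 4-bar whole is a sentence.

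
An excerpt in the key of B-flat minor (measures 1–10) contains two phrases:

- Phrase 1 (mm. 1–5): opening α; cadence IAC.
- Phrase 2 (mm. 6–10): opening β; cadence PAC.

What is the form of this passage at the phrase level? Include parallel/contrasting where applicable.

contrasting period

Phrase 1 ends with an imperfect authentic cadence (weaker) and phrase 2 with a perfect authentic cadence (stronger): antecedent + consequent = a period.
The two phrases open with different material (α / β), so the period is contrasting.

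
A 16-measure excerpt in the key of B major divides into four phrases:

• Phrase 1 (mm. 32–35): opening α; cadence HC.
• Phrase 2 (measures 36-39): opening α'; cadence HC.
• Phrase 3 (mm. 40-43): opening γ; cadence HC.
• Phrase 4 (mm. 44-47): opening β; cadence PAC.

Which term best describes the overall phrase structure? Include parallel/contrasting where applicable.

Four phrases in two halves: the first half (mm. 32–39) ends with a half cadence, the second (measures 40–47) with a perfect authentic cadence — a large antecedent–consequent pair, i.e. a double period.
Phrase 3 begins with different material from phrase 1, making it contrasting.

contrasting double period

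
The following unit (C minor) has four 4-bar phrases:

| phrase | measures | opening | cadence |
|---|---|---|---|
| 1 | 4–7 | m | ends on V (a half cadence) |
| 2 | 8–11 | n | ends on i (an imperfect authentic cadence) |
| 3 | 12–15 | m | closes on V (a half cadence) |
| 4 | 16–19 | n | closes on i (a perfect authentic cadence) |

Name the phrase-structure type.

Four phrases in two halves: the first half (bars 4–11) ends with an imperfect authentic cadence, the second (measures 12-19) with a perfect authentic cadence — a large antecedent–consequent pair, i.e. a double period.
Phrase 3 begins with the same material as phrase 1, making it parallel.

parallel double period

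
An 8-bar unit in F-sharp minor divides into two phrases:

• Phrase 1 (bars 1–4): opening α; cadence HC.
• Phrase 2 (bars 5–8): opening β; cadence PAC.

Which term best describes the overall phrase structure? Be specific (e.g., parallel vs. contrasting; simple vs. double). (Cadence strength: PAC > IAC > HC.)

contrasting period

Phrase 1 ends with a half cadence (weaker) and phrase 2 with a perfect authentic cadence (stronger): antecedent + consequent = a period.
The two phrases open with different material (α / β), so the period is contrasting.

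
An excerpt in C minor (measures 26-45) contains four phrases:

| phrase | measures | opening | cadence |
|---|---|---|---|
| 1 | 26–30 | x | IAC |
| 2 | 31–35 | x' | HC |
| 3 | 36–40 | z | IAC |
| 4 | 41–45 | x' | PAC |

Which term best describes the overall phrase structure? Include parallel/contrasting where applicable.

contrasting double period

Four phrases in two halves: the first half (measures 26–35) ends with a half cadence, the second (measures 36–45) with a perfect authentic cadence — a large antecedent–consequent pair, i.e. a double period.
Phrase 3 begins with different material from phrase 1, making it contrasting.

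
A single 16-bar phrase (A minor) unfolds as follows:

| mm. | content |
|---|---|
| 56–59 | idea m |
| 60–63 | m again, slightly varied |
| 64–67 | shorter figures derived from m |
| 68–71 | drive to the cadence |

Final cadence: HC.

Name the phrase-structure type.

Basic idea (bars 56–59) + its repetition (bars 60–63) form the presentation; fragmentation and cadence (mm. 64–71) form the continuation — the 16-bar whole is a sentence.

sentence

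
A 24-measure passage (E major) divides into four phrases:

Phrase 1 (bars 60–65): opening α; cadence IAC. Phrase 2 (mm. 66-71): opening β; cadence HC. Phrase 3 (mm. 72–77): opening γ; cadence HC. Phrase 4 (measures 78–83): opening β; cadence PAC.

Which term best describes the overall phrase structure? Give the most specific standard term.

contrasting double period

Four phrases in two halves: the first half (measures 60-71) ends with a half cadence, the second (mm. 72–83) with a perfect authentic cadence — a large antecedent–consequent pair, i.e. a double period.
Phrase 3 begins with different material from phrase 1, making it contrasting.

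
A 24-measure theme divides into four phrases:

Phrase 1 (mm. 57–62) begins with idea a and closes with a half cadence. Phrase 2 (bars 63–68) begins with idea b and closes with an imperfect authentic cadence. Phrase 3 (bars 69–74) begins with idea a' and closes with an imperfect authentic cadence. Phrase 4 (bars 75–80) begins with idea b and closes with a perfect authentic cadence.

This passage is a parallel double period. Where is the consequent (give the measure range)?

measures 69–80

In a double period the four phrases pair into a large antecedent (phrases 1–2, ending imperfect authentic cadence) and a large consequent (phrases 3–4, ending perfect authentic cadence). The consequent spans mm. 69–80.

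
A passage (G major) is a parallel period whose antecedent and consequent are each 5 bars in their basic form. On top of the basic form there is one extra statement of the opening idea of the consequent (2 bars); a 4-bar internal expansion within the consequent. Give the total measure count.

16 measures

Basic parallel period: 5 + 5 = 10 bars.
10 (basic form) + 2 (extra statement) + 4 (internal expansion) = 16.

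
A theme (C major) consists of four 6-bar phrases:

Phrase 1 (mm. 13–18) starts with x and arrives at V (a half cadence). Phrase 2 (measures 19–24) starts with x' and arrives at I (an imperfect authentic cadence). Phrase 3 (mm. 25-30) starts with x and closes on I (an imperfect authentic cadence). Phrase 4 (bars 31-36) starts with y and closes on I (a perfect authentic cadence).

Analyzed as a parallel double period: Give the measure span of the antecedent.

measures 13–24

In a double period the four phrases pair into a large antecedent (phrases 1–2, ending imperfect authentic cadence) and a large consequent (phrases 3–4, ending perfect authentic cadence). The antecedent spans measures 13–24.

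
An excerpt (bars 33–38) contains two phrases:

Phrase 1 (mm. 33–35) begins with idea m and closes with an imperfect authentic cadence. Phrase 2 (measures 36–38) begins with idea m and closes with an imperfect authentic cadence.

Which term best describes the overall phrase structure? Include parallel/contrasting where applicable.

Both phrases have the same opening (m) and the same cadence (imperfect authentic cadence): the second is a restatement, not a consequent, so this is a repeated phrase rather than a period.

repeated phrase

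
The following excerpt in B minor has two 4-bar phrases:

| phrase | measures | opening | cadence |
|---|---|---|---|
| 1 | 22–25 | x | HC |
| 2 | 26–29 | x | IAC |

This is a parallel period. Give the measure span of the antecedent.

measures 22–25

The phrase ending with the weaker cadence (half cadence) is the antecedent; the one ending more conclusively (imperfect authentic cadence) is the consequent. The antecedent is measures 22–25.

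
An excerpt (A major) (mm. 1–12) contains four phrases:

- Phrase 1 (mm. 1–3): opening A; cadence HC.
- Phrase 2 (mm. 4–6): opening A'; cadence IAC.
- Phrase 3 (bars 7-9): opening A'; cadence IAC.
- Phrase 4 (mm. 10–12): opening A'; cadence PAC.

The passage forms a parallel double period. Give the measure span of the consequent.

In a double period the first pair of phrases (ending imperfect authentic cadence) is the large antecedent and the second pair (ending perfect authentic cadence) is the large consequent; the consequent is measures 7–12.

measures 7–12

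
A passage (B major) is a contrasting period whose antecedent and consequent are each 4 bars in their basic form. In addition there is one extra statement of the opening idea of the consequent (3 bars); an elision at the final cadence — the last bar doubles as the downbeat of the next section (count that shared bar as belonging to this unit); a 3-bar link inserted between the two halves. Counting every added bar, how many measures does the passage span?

Basic contrasting period: 4 + 4 = 8 bars.
8 (basic form) + 3 (extra statement) + 3 (link) = 14.
The elision shares a bar with the next section but does not change this unit's count.

14 measures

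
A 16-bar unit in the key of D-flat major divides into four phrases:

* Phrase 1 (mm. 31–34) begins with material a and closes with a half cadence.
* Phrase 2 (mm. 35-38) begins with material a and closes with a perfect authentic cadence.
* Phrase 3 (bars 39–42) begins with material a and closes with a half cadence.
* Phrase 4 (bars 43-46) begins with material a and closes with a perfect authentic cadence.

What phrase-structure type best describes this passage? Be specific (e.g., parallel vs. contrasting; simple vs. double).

repeated period

The cadence pattern HC–PAC–HC–PAC is weak–strong twice, and phrases 3–4 restate phrases 1–2: a period heard twice, not a double period (which would end weakly at phrase 2).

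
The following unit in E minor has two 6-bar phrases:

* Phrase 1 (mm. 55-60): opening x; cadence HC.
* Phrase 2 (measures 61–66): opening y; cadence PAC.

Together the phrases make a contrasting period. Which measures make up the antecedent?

The phrase ending with the weaker cadence (half cadence) is the antecedent; the one ending more conclusively (perfect authentic cadence) is the consequent. The antecedent is measures 55–60.

measures 55–60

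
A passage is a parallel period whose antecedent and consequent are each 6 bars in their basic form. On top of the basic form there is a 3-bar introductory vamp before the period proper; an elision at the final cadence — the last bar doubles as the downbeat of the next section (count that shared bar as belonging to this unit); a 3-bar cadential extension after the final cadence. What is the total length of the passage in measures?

18 measures

Basic parallel period: 6 + 6 = 12 bars.
12 (basic form) + 3 (introduction) + 3 (cadential extension) = 18.
The elision shares a bar with the next section but does not change this unit's count.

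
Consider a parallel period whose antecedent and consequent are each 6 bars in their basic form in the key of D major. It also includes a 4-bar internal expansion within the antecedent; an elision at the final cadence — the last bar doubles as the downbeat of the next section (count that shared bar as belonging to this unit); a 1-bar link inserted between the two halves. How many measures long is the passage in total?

17 measures

Basic parallel period: 6 + 6 = 12 bars.
12 (basic form) + 4 (internal expansion) + 1 (link) = 17.
The elision shares a bar with the next section but does not change this unit's count.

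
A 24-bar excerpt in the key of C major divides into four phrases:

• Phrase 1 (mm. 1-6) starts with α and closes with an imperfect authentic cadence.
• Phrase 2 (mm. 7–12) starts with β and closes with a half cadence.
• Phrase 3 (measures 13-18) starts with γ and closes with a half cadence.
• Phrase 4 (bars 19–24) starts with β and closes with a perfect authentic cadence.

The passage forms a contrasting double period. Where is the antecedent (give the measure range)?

measures 1–12

In a double period the four phrases pair into a large antecedent (phrases 1–2, ending half cadence) and a large consequent (phrases 3–4, ending perfect authentic cadence). The antecedent spans mm. 1–12.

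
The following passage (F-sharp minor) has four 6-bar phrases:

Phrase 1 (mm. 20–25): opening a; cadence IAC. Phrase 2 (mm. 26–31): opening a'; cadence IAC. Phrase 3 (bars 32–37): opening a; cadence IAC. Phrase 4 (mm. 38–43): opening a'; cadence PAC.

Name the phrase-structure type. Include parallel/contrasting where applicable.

Four phrases in two halves: the first half (bars 20-31) ends with an imperfect authentic cadence, the second (mm. 32–43) with a perfect authentic cadence — a large antecedent–consequent pair, i.e. a double period.
Phrase 3 begins with the same material as phrase 1, making it parallel.

parallel double period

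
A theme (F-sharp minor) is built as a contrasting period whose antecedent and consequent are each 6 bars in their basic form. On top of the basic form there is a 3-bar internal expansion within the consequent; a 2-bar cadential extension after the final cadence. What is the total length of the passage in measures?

17 measures

Basic contrasting period: 6 + 6 = 12 bars.
12 (basic form) + 3 (internal expansion) + 2 (cadential extension) = 17.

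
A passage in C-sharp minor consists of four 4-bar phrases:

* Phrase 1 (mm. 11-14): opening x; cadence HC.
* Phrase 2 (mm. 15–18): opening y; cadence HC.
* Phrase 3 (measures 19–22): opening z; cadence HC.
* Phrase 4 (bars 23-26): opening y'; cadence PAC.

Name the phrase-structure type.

contrasting double period

Four phrases in two halves: the first half (bars 11–18) ends with a half cadence, the second (bars 19–26) with a perfect authentic cadence — a large antecedent–consequent pair, i.e. a double period.
Phrase 3 begins with different material from phrase 1, making it contrasting.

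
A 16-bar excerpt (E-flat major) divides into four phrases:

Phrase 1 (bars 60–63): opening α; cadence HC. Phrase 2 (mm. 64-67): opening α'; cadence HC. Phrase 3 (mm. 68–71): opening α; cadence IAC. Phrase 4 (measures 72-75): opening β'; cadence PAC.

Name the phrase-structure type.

Four phrases in two halves: the first half (mm. 60–67) ends with a half cadence, the second (mm. 68–75) with a perfect authentic cadence — a large antecedent–consequent pair, i.e. a double period.
Phrase 3 begins with the same material as phrase 1, making it parallel.

parallel double period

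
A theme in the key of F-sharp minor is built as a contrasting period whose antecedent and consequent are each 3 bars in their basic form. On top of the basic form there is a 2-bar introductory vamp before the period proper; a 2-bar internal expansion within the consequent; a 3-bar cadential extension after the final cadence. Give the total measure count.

Basic contrasting period: 3 + 3 = 6 bars.
6 (basic form) + 2 (introduction) + 2 (internal expansion) + 3 (cadential extension) = 13.

13 measures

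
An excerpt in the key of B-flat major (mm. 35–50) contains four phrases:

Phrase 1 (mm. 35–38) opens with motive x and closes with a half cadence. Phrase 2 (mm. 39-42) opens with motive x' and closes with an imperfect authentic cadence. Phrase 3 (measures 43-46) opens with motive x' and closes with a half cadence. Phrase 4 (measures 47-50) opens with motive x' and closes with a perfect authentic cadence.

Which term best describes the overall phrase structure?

parallel double period

Four phrases in two halves: the first half (bars 35–42) ends with an imperfect authentic cadence, the second (measures 43-50) with a perfect authentic cadence — a large antecedent–consequent pair, i.e. a double period.
Phrase 3 begins with the same material as phrase 1, making it parallel.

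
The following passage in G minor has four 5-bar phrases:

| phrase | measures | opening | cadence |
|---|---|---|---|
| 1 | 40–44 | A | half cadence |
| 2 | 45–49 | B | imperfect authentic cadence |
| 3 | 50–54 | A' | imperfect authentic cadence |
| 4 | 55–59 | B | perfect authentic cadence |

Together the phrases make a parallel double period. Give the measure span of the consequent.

In a double period the first pair of phrases (ending imperfect authentic cadence) is the large antecedent and the second pair (ending perfect authentic cadence) is the large consequent; the consequent is measures 50–59.

measures 50–59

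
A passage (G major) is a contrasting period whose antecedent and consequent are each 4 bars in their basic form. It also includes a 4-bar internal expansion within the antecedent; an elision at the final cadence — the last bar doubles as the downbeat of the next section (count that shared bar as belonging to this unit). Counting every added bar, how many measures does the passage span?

Basic contrasting period: 4 + 4 = 8 bars.
8 (basic form) + 4 (internal expansion) = 12.
The elision shares a bar with the next section but does not change this unit's count.

12 measures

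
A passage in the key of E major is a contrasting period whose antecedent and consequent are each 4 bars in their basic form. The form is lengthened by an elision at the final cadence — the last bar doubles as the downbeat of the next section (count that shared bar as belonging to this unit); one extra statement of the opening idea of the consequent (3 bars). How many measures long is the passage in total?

Basic contrasting period: 4 + 4 = 8 bars.
8 (basic form) + 3 (extra statement) = 11.
The elision shares a bar with the next section but does not change this unit's count.

11 measures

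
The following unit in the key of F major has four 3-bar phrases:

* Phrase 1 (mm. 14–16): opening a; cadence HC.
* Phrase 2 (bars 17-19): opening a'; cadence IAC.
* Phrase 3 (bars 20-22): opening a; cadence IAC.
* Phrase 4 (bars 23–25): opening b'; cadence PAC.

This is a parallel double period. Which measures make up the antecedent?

measures 14–19

In a double period the first pair of phrases (ending imperfect authentic cadence) is the large antecedent and the second pair (ending perfect authentic cadence) is the large consequent; the antecedent is measures 14–19.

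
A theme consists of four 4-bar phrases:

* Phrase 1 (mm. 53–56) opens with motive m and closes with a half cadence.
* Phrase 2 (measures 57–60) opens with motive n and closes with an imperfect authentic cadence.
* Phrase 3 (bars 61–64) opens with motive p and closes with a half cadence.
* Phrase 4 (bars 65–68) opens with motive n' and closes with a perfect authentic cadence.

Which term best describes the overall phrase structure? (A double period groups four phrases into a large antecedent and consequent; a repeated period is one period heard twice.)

contrasting double period

Four phrases in two halves: the first half (measures 53-60) ends with an imperfect authentic cadence, the second (mm. 61-68) with a perfect authentic cadence — a large antecedent–consequent pair, i.e. a double period.
Phrase 3 begins with different material from phrase 1, making it contrasting.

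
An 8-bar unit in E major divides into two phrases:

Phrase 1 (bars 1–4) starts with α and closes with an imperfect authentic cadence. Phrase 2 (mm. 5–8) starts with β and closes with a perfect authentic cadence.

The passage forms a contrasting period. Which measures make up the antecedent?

measures 1–4

The antecedent is the phrase ending with the weaker cadence (imperfect authentic cadence, phrase 1) and the consequent the one ending more conclusively (perfect authentic cadence, phrase 2); the antecedent is mm. 1–4.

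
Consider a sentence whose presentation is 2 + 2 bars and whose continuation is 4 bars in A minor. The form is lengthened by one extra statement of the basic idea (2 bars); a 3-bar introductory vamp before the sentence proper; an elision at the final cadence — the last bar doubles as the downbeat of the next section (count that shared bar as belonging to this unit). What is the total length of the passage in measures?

Basic sentence: 2 + 2 + 4 = 8 bars.
8 (basic form) + 2 (extra statement) + 3 (introduction) = 13.
The elision shares a bar with the next section but does not change this unit's count.

13 measures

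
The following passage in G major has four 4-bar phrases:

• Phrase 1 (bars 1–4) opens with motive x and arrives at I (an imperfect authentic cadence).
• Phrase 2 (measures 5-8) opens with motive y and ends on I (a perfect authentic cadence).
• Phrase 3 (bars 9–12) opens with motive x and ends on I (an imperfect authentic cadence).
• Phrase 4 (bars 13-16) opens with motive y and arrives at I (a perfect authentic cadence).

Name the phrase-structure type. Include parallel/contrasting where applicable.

repeated period

The cadence pattern IAC–PAC–IAC–PAC is weak–strong twice, and phrases 3–4 restate phrases 1–2: a period heard twice, not a double period (which would end weakly at phrase 2).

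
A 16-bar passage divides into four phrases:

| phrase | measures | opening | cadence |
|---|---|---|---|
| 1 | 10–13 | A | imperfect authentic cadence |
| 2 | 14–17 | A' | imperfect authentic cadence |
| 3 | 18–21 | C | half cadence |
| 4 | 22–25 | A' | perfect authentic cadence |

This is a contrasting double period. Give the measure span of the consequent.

In a double period the first pair of phrases (ending imperfect authentic cadence) is the large antecedent and the second pair (ending perfect authentic cadence) is the large consequent; the consequent is measures 18–25.

measures 18–25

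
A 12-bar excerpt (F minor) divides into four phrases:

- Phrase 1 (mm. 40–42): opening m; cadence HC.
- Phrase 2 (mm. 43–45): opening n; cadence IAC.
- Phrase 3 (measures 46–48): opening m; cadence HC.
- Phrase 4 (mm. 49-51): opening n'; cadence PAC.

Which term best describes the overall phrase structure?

parallel double period

Four phrases in two halves: the first half (measures 40–45) ends with an imperfect authentic cadence, the second (bars 46–51) with a perfect authentic cadence — a large antecedent–consequent pair, i.e. a double period.
Phrase 3 begins with the same material as phrase 1, making it parallel.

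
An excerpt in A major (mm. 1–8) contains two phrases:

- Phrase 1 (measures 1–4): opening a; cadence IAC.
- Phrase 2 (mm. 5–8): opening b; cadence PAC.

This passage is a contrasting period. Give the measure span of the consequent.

The antecedent is the phrase ending with the weaker cadence (imperfect authentic cadence, phrase 1) and the consequent the one ending more conclusively (perfect authentic cadence, phrase 2); the consequent is mm. 5–8.

measures 5–8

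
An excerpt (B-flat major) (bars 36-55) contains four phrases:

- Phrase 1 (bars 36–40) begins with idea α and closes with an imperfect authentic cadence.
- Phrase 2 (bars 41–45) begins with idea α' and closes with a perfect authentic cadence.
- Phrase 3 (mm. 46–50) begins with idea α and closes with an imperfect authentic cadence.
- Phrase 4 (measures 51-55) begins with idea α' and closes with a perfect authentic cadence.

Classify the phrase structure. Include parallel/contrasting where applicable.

repeated period

The cadence pattern IAC–PAC–IAC–PAC is weak–strong twice, and phrases 3–4 restate phrases 1–2: a period heard twice, not a double period (which would end weakly at phrase 2).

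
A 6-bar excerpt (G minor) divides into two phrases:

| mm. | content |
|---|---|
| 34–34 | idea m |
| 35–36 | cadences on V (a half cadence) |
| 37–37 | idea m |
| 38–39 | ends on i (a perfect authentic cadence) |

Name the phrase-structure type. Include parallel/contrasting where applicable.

Phrase 1 ends with a half cadence (weaker) and phrase 2 with a perfect authentic cadence (stronger): antecedent + consequent = a period.
The two phrases open with the same material (m / m), so the period is parallel.

parallel period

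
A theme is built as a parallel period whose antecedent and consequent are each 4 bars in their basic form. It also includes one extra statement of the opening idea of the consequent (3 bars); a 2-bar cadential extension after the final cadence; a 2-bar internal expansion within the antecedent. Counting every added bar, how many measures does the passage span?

15 measures

Basic parallel period: 4 + 4 = 8 bars.
8 (basic form) + 3 (extra statement) + 2 (cadential extension) + 2 (internal expansion) = 15.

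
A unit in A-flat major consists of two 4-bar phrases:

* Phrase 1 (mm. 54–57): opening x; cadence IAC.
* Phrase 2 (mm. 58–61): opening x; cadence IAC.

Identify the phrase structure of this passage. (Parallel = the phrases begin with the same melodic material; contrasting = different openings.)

repeated phrase

Both phrases have the same opening (x) and the same cadence (imperfect authentic cadence): the second is a restatement, not a consequent, so this is a repeated phrase rather than a period.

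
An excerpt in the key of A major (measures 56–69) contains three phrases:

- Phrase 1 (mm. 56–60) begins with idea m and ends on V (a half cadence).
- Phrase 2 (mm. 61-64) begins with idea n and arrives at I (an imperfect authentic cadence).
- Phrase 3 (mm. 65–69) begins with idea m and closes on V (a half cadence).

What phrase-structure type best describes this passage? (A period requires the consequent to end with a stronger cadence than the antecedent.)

phrase group

The final phrase closes with a half cadence, which is not stronger than the preceding imperfect authentic cadence; the 3 phrases lack an overall antecedent–consequent design and so form a phrase group.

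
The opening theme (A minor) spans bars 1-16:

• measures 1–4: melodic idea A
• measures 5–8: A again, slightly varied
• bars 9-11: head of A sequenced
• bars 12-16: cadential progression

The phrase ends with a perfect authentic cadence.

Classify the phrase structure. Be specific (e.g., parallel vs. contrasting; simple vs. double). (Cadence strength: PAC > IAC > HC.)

sentence

Basic idea (mm. 1-4) + its repetition (mm. 5–8) form the presentation; fragmentation and cadence (mm. 9–16) form the continuation — the 16-bar whole is a sentence.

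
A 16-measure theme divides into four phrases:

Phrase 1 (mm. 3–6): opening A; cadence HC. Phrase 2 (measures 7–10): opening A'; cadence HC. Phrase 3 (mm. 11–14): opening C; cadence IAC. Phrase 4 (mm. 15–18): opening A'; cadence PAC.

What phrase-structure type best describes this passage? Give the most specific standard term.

contrasting double period

Four phrases in two halves: the first half (mm. 3-10) ends with a half cadence, the second (mm. 11–18) with a perfect authentic cadence — a large antecedent–consequent pair, i.e. a double period.
Phrase 3 begins with different material from phrase 1, making it contrasting.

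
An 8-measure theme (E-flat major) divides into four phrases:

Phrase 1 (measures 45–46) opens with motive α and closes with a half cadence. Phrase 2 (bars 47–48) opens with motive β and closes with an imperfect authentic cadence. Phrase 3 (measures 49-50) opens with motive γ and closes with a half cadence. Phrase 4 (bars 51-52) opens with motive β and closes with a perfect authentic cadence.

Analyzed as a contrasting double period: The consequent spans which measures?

measures 49–52

In a double period the four phrases pair into a large antecedent (phrases 1–2, ending imperfect authentic cadence) and a large consequent (phrases 3–4, ending perfect authentic cadence). The consequent spans mm. 49-52.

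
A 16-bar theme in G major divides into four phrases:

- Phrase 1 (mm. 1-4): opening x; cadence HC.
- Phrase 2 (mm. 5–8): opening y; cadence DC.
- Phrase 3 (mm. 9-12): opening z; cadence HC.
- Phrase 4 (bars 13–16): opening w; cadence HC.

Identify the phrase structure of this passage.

Phrase 4 ends with a half cadence, no stronger than phrase 2's deceptive cadence, so the four phrases do not form a double period; nor do phrases 3–4 duplicate 1–2, so it is not a repeated period. With no phrase reaching a conclusive cadence, the passage is a phrase group.

phrase group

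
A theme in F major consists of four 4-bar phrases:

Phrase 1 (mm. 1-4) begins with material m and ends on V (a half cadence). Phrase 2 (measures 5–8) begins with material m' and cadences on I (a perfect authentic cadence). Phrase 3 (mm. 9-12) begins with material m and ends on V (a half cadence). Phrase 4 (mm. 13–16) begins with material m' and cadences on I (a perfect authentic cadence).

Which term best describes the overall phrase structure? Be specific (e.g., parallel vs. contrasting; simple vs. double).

The cadence pattern HC–PAC–HC–PAC is weak–strong twice, and phrases 3–4 restate phrases 1–2: a period heard twice, not a double period (which would end weakly at phrase 2).

repeated period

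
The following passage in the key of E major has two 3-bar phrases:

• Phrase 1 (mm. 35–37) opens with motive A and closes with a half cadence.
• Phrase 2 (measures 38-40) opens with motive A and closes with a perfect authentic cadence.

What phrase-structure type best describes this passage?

parallel period

Phrase 1 ends with a half cadence (weaker) and phrase 2 with a perfect authentic cadence (stronger): antecedent + consequent = a period.
The two phrases open with the same material (A / A), so the period is parallel.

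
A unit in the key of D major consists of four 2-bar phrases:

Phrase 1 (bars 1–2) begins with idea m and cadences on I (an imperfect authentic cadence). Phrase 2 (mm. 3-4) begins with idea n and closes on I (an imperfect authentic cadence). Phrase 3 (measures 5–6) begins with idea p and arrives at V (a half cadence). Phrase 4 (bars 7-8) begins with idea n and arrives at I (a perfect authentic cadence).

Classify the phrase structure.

Four phrases in two halves: the first half (bars 1–4) ends with an imperfect authentic cadence, the second (mm. 5-8) with a perfect authentic cadence — a large antecedent–consequent pair, i.e. a double period.
Phrase 3 begins with different material from phrase 1, making it contrasting.

contrasting double period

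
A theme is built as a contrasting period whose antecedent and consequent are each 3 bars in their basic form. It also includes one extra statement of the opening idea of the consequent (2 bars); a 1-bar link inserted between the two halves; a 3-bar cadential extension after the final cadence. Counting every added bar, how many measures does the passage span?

Basic contrasting period: 3 + 3 = 6 bars.
6 (basic form) + 2 (extra statement) + 1 (link) + 3 (cadential extension) = 12.

12 measures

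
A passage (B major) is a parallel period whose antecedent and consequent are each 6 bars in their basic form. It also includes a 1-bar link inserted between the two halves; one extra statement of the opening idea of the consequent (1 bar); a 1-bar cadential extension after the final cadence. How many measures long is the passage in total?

Basic parallel period: 6 + 6 = 12 bars.
12 (basic form) + 1 (link) + 1 (extra statement) + 1 (cadential extension) = 15.

15 measures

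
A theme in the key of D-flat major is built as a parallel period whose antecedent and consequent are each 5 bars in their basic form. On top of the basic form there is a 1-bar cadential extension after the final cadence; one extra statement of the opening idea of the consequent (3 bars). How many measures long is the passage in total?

Basic parallel period: 5 + 5 = 10 bars.
10 (basic form) + 1 (cadential extension) + 3 (extra statement) = 14.

14 measures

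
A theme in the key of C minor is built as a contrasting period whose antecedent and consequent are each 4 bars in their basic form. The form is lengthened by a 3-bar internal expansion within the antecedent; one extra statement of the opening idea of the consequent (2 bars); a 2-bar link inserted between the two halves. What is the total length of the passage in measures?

15 measures

Basic contrasting period: 4 + 4 = 8 bars.
8 (basic form) + 3 (internal expansion) + 2 (extra statement) + 2 (link) = 15.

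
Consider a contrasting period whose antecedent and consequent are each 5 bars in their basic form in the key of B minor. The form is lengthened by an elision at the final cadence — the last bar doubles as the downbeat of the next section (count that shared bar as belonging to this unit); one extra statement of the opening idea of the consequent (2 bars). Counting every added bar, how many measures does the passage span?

Basic contrasting period: 5 + 5 = 10 bars.
10 (basic form) + 2 (extra statement) = 12.
The elision shares a bar with the next section but does not change this unit's count.

12 measures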